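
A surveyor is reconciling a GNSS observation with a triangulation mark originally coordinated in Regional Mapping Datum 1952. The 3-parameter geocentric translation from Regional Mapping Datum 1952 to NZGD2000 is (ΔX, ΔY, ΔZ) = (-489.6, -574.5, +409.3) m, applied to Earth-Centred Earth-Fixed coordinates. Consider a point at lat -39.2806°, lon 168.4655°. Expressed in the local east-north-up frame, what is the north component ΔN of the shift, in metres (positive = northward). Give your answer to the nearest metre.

ΔN = 548 m

At φ = -39.2806°, λ = 168.4655°: sin φ = -0.633119, cos φ = 0.774055, sin λ = 0.199958, cos λ = -0.979804.
ΔN = −sin φ cos λ·ΔX − sin φ sin λ·ΔY + cos φ·ΔZ = −(-0.633119)(-0.979804)(-489.6) − (-0.633119)(0.199958)(-574.5) + (0.774055)(409.3) = 547.81 m.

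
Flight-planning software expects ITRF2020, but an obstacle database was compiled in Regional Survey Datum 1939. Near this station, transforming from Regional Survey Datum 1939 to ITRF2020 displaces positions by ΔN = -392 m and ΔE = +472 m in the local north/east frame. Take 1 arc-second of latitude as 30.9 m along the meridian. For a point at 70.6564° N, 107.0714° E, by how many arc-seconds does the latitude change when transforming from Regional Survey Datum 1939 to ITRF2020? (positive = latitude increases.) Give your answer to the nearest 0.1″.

Δφ = -12.7″

1″ of latitude = 30.90 m, so Δφ = -392.0 / 30.90 = -12.686″.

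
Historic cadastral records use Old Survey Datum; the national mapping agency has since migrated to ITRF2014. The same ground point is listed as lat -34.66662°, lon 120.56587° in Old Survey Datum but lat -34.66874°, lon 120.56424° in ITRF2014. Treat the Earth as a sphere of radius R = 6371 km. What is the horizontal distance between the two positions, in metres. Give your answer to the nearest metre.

279 m

Δφ = -34.66874° − -34.66662° = -0.00212°; Δλ = 120.56424° − 120.56587° = -0.00163°.
1° along a meridian = πR/180 = 111195 m.
ΔN = Δφ × 111195 = -235.7 m; ΔE = Δλ × 111195 × cos(-34.66662°) = -0.00163 × 111195 × 0.822476 = -149.1 m.
Distance = √(ΔE² + ΔN²) = √((-149.1)² + (-235.7)²) = 278.9 m.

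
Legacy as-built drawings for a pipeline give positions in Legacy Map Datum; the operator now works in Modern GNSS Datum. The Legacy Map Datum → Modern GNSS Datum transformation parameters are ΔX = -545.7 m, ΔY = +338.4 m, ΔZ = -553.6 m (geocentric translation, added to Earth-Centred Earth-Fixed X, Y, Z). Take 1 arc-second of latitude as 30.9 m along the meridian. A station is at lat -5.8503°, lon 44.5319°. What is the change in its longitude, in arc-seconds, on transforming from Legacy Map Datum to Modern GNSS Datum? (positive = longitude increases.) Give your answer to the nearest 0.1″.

sin φ = -0.101930, cos φ = 0.994792, sin λ = 0.701306, cos λ = 0.712860.
East component: ΔE = −sin λ·ΔX + cos λ·ΔY = −(0.701306)(-545.7) + (0.712860)(338.4) = 623.93 m.
1° of latitude spans 3600 × 30.90 = 111240 m; at latitude φ, 1° of longitude spans that × cos φ = 110660.6 m, so Δλ = 623.93 / 110660.6 × 3600 = 20.298″.

Δλ = 20.3″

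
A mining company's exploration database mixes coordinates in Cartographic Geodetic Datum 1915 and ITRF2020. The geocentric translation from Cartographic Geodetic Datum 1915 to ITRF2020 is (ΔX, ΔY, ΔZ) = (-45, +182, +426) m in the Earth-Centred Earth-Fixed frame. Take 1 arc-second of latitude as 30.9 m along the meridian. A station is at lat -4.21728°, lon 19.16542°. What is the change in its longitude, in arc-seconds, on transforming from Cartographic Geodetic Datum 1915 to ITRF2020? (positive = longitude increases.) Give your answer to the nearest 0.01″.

sin φ = -0.073539, cos φ = 0.997292, sin λ = 0.328297, cos λ = 0.944575.
East component: ΔE = −sin λ·ΔX + cos λ·ΔY = −(0.328297)(-45) + (0.944575)(182) = 186.69 m.
1° of latitude spans 3600 × 30.90 = 111240 m; at latitude φ, 1° of longitude spans that × cos φ = 110938.8 m, so Δλ = 186.69 / 110938.8 × 3600 = 6.058″.

Δλ = 6.06″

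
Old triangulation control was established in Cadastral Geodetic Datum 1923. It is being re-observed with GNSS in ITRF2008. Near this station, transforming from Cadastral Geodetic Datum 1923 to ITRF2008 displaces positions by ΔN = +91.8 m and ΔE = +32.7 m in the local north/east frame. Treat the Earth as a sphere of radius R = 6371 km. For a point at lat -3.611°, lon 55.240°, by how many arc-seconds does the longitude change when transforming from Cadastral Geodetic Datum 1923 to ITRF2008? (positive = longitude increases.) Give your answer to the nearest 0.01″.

Δλ = 1.06″

At latitude -3.611°, cos φ = 0.998015.
One radian of longitude at latitude φ spans R cos φ, so Δλ = ΔE / (R cos φ) = 32.7 / (6371000 × 0.998015) = 5.1428e-06 rad = 1.061″.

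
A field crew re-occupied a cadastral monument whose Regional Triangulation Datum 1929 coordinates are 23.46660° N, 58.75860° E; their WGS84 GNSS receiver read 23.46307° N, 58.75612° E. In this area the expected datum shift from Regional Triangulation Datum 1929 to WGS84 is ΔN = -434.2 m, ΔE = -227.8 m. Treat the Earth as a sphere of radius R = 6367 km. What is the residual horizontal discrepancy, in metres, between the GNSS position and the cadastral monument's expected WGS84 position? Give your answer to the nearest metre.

Observed coordinate differences: Δφ = -0.00353°, Δλ = -0.00248°.
Converting to metres (1° lat = 111125 m, cos φ = 0.917292): observed ΔN = -392.3 m, observed ΔE = -252.8 m.
Subtracting the expected shift leaves a residual of -392.3 − (-434.2) = 41.9 m north and -252.8 − (-227.8) = -25.0 m east.
Residual distance = √(41.9² + (-25.0)²) = 48.8 m.

49 m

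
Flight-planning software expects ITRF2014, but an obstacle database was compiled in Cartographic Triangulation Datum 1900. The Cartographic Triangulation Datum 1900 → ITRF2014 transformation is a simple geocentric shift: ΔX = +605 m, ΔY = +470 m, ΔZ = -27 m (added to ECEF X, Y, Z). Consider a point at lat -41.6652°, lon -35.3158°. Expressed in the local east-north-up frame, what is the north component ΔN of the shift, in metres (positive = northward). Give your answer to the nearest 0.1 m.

At φ = -41.6652°, λ = -35.3158°: sin φ = -0.664777, cos φ = 0.747042, sin λ = -0.578083, cos λ = 0.815978.
ΔN = −sin φ cos λ·ΔX − sin φ sin λ·ΔY + cos φ·ΔZ = −(-0.664777)(0.815978)(605) − (-0.664777)(-0.578083)(470) + (0.747042)(-27) = 127.39 m.

ΔN = 127.4 m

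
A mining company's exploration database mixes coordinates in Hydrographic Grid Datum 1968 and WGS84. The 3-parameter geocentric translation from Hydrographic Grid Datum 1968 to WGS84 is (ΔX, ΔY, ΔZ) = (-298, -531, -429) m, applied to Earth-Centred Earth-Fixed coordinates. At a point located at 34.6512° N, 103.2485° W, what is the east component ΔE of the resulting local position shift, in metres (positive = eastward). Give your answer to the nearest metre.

At φ = 34.6512°, λ = -103.2485°: sin φ = 0.568579, cos φ = 0.822629, sin λ = -0.973385, cos λ = -0.229175.
ΔE = −sin λ·ΔX + cos λ·ΔY = −(-0.973385)·(-298) + (-0.229175)·(-531) = -168.38 m.

ΔE = -168 m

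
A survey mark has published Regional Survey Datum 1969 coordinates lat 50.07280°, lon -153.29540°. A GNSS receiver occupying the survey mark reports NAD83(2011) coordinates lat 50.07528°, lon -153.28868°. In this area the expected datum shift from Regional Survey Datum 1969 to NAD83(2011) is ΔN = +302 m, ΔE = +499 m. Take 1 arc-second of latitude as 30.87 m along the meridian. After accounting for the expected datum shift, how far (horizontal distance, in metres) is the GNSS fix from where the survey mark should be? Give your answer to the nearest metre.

33 m

Observed coordinate differences: Δφ = +0.00248°, Δλ = +0.00672°.
Converting to metres (1° lat = 111132 m, cos φ = 0.641814): observed ΔN = 275.6 m, observed ΔE = 479.3 m.
Subtracting the expected shift leaves a residual of 275.6 − (302) = -26.4 m north and 479.3 − (499) = -19.7 m east.
Residual distance = √((-26.4)² + (-19.7)²) = 32.9 m.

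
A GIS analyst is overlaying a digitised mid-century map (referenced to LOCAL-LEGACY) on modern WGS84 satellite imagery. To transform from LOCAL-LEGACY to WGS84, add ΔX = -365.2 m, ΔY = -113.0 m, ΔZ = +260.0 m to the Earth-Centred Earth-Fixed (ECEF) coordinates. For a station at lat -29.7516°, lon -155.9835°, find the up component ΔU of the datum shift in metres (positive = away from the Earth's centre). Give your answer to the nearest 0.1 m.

ΔU = 200.5 m

The local up (radial) axis is (cos φ cos λ, cos φ sin λ, sin φ), giving ΔU = 289.613 + 39.929 − 129.023 = 200.52 m.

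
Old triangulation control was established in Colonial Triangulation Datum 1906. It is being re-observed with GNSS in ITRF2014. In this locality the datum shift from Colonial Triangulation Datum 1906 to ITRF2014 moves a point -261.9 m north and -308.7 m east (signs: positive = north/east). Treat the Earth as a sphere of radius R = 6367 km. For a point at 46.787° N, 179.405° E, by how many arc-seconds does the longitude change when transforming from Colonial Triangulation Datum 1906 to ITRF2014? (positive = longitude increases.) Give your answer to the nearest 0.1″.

Δλ = -14.6″

At latitude 46.787°, cos φ = 0.684712.
One radian of longitude at latitude φ spans R cos φ, so Δλ = ΔE / (R cos φ) = -308.7 / (6367000 × 0.684712) = -7.0810e-05 rad = -14.606″.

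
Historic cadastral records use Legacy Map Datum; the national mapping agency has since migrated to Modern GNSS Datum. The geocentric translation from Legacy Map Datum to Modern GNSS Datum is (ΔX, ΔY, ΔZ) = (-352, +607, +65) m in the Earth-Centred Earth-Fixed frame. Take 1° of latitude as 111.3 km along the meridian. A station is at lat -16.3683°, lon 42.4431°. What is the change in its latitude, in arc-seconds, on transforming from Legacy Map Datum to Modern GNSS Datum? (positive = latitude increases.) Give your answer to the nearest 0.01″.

Δφ = 3.38″

sin φ = -0.281811, cos φ = 0.959470, sin λ = 0.674858, cos λ = 0.737948.
North component: ΔN = −sin φ cos λ·ΔX − sin φ sin λ·ΔY + cos φ·ΔZ = −(-0.281811)(0.737948)(-352) − (-0.281811)(0.674858)(607) + (0.959470)(65) = 104.60 m.
1° of latitude spans 111300 m, so Δφ = 104.60 / 111300 × 3600 = 3.383″.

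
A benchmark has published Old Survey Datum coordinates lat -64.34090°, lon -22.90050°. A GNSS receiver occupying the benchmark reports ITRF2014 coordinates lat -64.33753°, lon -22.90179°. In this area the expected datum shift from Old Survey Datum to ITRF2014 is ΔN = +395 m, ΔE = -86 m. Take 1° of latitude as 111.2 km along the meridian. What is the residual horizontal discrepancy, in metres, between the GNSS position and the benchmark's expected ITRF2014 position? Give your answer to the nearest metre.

Observed coordinate differences: Δφ = +0.00337°, Δλ = -0.00129°.
Converting to metres (1° lat = 111200 m, cos φ = 0.433016): observed ΔN = 374.7 m, observed ΔE = -62.1 m.
Subtracting the expected shift leaves a residual of 374.7 − (395) = -20.3 m north and -62.1 − (-86) = 23.9 m east.
Residual distance = √((-20.3)² + 23.9²) = 31.3 m.

31 m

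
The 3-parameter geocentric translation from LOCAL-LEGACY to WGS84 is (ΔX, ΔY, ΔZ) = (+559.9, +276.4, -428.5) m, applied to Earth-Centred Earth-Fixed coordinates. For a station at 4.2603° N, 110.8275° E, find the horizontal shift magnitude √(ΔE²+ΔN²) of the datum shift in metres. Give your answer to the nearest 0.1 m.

756.8 m

The local east axis at (φ, λ) is (−sin λ, cos λ, 0), so ΔE = −sin(110.8275°)·559.9 + cos(110.8275°)·276.4 = -621.59 m.
The local north axis is (−sin φ cos λ, −sin φ sin λ, cos φ), giving ΔN = 14.789 − 19.191 − 427.316 = -431.72 m.
Horizontal magnitude = √(ΔE² + ΔN²) = √((-621.59)² + (-431.72)²) = 756.80 m.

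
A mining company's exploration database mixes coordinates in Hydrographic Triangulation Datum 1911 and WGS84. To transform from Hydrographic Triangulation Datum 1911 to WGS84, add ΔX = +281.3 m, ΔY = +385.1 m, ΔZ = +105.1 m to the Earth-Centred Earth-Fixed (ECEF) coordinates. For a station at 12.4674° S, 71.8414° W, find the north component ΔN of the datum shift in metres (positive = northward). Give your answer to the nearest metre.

ΔN = 43 m

At φ = -12.4674°, λ = -71.8414°: sin φ = -0.215884, cos φ = 0.976419, sin λ = -0.950197, cos λ = 0.311648.
ΔN = −sin φ cos λ·ΔX − sin φ sin λ·ΔY + cos φ·ΔZ = −(-0.215884)(0.311648)(281.3) − (-0.215884)(-0.950197)(385.1) + (0.976419)(105.1) = 42.55 m.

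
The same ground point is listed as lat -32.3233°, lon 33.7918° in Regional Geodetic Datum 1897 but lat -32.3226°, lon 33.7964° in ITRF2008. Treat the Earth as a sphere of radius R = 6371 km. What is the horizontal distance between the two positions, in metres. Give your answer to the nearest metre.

Δφ = -32.3226° − -32.3233° = +0.0007°; Δλ = 33.7964° − 33.7918° = +0.0046°.
1° along a meridian = πR/180 = 111195 m.
ΔN = Δφ × 111195 = 77.8 m; ΔE = Δλ × 111195 × cos(-32.3233°) = +0.0046 × 111195 × 0.845044 = 432.2 m.
Distance = √(ΔE² + ΔN²) = √(432.2² + 77.8²) = 439.2 m.

439 m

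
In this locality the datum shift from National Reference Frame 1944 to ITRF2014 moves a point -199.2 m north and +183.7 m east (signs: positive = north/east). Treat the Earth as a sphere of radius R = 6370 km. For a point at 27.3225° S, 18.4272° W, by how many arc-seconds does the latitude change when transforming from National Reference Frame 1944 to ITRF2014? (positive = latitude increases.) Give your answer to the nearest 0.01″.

Δφ = -6.45″

On a sphere of radius R, 1 rad of latitude = R, so Δφ = ΔN / R = -199.2 / 6370000 = -3.1272e-05 rad = -6.450″.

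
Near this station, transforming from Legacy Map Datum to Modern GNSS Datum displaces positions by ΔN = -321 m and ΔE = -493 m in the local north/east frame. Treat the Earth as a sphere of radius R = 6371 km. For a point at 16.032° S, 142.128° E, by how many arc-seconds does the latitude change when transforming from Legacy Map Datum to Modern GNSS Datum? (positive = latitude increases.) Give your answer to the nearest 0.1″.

On a sphere of radius R, 1 rad of latitude = R, so Δφ = ΔN / R = -321.0 / 6371000 = -5.0385e-05 rad = -10.393″.

Δφ = -10.4″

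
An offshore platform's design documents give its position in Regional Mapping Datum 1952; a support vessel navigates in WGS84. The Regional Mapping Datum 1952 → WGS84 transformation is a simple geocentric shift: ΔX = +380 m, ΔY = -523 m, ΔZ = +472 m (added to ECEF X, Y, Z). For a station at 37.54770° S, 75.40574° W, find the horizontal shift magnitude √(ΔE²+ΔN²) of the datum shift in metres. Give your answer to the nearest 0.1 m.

At φ = -37.54770°, λ = -75.40574°: sin φ = -0.609422, cos φ = 0.792846, sin λ = -0.967734, cos λ = 0.251972.
ΔE = −sin λ·ΔX + cos λ·ΔY = −(-0.967734)·(380) + (0.251972)·(-523) = 235.96 m.
ΔN = −sin φ cos λ·ΔX − sin φ sin λ·ΔY + cos φ·ΔZ = −(-0.609422)(0.251972)(380) − (-0.609422)(-0.967734)(-523) + (0.792846)(472) = 741.02 m.
Horizontal magnitude = √(ΔE² + ΔN²) = √(235.96² + 741.02²) = 777.68 m.

777.7 m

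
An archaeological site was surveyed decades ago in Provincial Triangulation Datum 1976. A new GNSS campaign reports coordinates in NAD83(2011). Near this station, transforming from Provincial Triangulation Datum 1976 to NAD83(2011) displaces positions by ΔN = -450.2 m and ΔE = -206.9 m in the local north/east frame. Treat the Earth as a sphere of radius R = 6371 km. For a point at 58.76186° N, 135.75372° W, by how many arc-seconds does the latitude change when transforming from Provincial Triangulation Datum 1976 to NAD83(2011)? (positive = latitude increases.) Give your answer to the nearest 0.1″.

Δφ = -14.6″

On a sphere of radius R, 1 rad of latitude = R, so Δφ = ΔN / R = -450.2 / 6371000 = -7.0664e-05 rad = -14.575″.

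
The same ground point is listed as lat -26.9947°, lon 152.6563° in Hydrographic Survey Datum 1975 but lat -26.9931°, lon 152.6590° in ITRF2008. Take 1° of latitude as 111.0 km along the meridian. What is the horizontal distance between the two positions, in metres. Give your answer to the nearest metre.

321 m

Δφ = -26.9931° − -26.9947° = +0.0016°; Δλ = 152.6590° − 152.6563° = +0.0027°.
ΔN = Δφ × 111000 = 177.6 m; ΔE = Δλ × 111000 × cos(-26.9947°) = +0.0027 × 111000 × 0.891049 = 267.0 m.
Distance = √(ΔE² + ΔN²) = √(267.0² + 177.6²) = 320.7 m.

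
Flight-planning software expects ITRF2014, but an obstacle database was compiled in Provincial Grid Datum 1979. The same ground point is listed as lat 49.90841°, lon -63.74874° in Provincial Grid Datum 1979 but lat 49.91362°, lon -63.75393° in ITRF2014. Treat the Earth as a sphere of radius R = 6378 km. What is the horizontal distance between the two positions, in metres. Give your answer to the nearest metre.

689 m

Δφ = 49.91362° − 49.90841° = +0.00521°; Δλ = -63.75393° − -63.74874° = -0.00519°.
1° along a meridian = πR/180 = 111317 m.
ΔN = Δφ × 111317 = 580.0 m; ΔE = Δλ × 111317 × cos(49.90841°) = -0.00519 × 111317 × 0.644011 = -372.1 m.
Distance = √(ΔE² + ΔN²) = √((-372.1)² + 580.0²) = 689.1 m.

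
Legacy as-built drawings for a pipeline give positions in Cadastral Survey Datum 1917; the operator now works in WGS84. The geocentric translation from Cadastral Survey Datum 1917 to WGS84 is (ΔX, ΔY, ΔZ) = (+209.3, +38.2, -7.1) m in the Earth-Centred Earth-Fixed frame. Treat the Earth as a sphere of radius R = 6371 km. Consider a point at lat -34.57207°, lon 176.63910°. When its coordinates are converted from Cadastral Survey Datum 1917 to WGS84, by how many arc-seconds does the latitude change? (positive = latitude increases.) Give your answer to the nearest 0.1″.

Δφ = -4.0″

sin φ = -0.567442, cos φ = 0.823413, sin λ = 0.058625, cos λ = -0.998280.
North component: ΔN = −sin φ cos λ·ΔX − sin φ sin λ·ΔY + cos φ·ΔZ = −(-0.567442)(-0.998280)(209.3) − (-0.567442)(0.058625)(38.2) + (0.823413)(-7.1) = -123.14 m.
1° of latitude spans πR/180 = 111195 m, so Δφ = -123.14 / 111195 × 3600 = -3.987″.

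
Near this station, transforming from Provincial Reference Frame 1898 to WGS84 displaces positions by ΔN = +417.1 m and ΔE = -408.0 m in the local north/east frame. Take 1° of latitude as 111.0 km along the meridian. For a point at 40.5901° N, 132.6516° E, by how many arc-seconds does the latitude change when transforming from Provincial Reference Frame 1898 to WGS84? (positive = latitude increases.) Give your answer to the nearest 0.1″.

Δφ = 13.5″

1° of latitude = 111.0 km, so Δφ = 417.1 / 111000 = 0.0037577° = 13.528″.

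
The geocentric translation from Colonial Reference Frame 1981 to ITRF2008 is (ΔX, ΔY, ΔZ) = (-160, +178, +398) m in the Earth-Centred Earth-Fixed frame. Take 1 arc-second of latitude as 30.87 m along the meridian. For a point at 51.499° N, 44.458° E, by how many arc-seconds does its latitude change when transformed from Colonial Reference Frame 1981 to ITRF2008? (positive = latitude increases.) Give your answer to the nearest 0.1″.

Δφ = 7.8″

sin φ = 0.782597, cos φ = 0.622528, sin λ = 0.700386, cos λ = 0.713764.
North component: ΔN = −sin φ cos λ·ΔX − sin φ sin λ·ΔY + cos φ·ΔZ = −(0.782597)(0.713764)(-160) − (0.782597)(0.700386)(178) + (0.622528)(398) = 239.58 m.
1° of latitude spans 3600 × 30.87 = 111132 m, so Δφ = 239.58 / 111132 × 3600 = 7.761″.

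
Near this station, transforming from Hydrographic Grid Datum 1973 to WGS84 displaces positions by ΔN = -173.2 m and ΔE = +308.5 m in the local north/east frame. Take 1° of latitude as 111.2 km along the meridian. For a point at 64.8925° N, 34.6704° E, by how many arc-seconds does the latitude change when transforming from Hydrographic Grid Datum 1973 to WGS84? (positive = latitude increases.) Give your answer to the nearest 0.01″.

Δφ = -5.61″

1° of latitude = 111.2 km, so Δφ = -173.2 / 111200 = -0.0015576° = -5.607″.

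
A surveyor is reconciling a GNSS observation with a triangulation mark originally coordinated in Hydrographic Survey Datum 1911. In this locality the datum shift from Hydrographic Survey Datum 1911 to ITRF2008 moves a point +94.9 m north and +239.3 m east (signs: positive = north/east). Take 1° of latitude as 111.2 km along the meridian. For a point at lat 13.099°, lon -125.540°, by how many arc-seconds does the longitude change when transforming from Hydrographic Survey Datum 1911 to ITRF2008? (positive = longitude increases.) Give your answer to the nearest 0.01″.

Δλ = 7.95″

At latitude 13.099°, cos φ = 0.973980.
1° of longitude at this latitude = 111.2 × cos φ = 108.31 km, so Δλ = 239.3 / 108306.6 = 0.0022095° = 7.954″.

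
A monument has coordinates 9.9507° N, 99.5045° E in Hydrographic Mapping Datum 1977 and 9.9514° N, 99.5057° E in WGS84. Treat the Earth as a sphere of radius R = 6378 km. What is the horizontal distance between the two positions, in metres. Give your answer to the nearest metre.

Δφ = 9.9514° − 9.9507° = +0.0007°; Δλ = 99.5057° − 99.5045° = +0.0012°.
1° along a meridian = πR/180 = 111317 m.
ΔN = Δφ × 111317 = 77.9 m; ΔE = Δλ × 111317 × cos(9.9507°) = +0.0012 × 111317 × 0.984957 = 131.6 m.
Distance = √(ΔE² + ΔN²) = √(131.6² + 77.9²) = 152.9 m.

153 m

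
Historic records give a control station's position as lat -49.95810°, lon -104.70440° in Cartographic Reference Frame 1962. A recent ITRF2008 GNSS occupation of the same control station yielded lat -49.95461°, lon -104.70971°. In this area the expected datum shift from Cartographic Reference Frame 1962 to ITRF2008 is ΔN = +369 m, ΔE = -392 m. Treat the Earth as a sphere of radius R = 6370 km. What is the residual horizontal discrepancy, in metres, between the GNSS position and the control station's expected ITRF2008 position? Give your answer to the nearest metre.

Observed coordinate differences: Δφ = +0.00349°, Δλ = -0.00531°.
Converting to metres (1° lat = 111177 m, cos φ = 0.643348): observed ΔN = 388.0 m, observed ΔE = -379.8 m.
Subtracting the expected shift leaves a residual of 388.0 − (369) = 19.0 m north and -379.8 − (-392) = 12.2 m east.
Residual distance = √(19.0² + 12.2²) = 22.6 m.

23 m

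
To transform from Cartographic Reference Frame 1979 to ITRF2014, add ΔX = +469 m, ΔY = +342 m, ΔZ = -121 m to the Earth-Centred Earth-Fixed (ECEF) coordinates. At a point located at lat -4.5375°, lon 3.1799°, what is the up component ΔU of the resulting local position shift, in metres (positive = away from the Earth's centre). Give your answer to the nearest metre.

At φ = -4.5375°, λ = 3.1799°: sin φ = -0.079112, cos φ = 0.996866, sin λ = 0.055471, cos λ = 0.998460.
ΔU = cos φ cos λ·ΔX + cos φ sin λ·ΔY + sin φ·ΔZ = (0.996866)(0.998460)(469) + (0.996866)(0.055471)(342) + (-0.079112)(-121) = 495.29 m.

ΔU = 495 m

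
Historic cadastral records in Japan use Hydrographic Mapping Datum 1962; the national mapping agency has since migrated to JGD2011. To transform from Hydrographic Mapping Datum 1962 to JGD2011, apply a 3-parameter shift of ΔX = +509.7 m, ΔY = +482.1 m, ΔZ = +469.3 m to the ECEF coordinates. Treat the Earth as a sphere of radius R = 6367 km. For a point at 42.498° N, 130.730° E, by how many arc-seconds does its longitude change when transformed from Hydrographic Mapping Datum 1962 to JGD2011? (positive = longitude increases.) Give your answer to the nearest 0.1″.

Δλ = -30.8″

sin φ = 0.675564, cos φ = 0.737301, sin λ = 0.757793, cos λ = -0.652495.
East component: ΔE = −sin λ·ΔX + cos λ·ΔY = −(0.757793)(509.7) + (-0.652495)(482.1) = -700.81 m.
1° of latitude spans πR/180 = 111125 m; at latitude φ, 1° of longitude spans that × cos φ = 81932.6 m, so Δλ = -700.81 / 81932.6 × 3600 = -30.793″.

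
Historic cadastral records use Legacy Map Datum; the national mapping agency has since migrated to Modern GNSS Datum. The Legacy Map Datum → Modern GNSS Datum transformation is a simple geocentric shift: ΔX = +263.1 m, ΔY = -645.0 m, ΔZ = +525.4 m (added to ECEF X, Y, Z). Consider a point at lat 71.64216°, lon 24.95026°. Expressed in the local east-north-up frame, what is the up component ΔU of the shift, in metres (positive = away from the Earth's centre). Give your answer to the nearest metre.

At φ = 71.64216°, λ = 24.95026°: sin φ = 0.949108, cos φ = 0.314951, sin λ = 0.421831, cos λ = 0.906674.
ΔU = cos φ cos λ·ΔX + cos φ sin λ·ΔY + sin φ·ΔZ = (0.314951)(0.906674)(263.1) + (0.314951)(0.421831)(-645.0) + (0.949108)(525.4) = 488.10 m.

ΔU = 488 m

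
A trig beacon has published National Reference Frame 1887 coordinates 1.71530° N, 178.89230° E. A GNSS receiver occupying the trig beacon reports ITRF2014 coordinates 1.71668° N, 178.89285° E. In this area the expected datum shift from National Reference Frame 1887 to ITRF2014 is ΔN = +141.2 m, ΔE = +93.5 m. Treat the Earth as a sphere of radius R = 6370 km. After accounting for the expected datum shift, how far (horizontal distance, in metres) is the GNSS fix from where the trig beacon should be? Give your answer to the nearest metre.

35 m

Observed coordinate differences: Δφ = +0.00138°, Δλ = +0.00055°.
Converting to metres (1° lat = 111177 m, cos φ = 0.999552): observed ΔN = 153.4 m, observed ΔE = 61.1 m.
Subtracting the expected shift leaves a residual of 153.4 − (141.2) = 12.2 m north and 61.1 − (93.5) = -32.4 m east.
Residual distance = √(12.2² + (-32.4)²) = 34.6 m.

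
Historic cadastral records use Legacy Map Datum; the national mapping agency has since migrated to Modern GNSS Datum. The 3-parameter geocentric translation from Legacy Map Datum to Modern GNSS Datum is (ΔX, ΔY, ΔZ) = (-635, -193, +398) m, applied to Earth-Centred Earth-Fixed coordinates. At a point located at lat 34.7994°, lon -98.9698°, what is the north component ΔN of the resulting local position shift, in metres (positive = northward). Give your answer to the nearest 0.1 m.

ΔN = 161.5 m

The local north axis is (−sin φ cos λ, −sin φ sin λ, cos φ), giving ΔN = -56.503 − 108.799 + 326.820 = 161.52 m.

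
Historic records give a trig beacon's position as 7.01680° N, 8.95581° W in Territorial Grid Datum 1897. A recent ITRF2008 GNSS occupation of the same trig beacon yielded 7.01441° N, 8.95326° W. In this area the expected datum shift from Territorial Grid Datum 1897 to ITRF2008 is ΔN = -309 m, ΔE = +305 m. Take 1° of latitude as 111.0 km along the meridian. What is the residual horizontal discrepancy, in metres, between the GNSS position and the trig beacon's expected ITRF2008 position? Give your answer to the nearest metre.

Observed coordinate differences: Δφ = -0.00239°, Δλ = +0.00255°.
Converting to metres (1° lat = 111000 m, cos φ = 0.992510): observed ΔN = -265.3 m, observed ΔE = 280.9 m.
Subtracting the expected shift leaves a residual of -265.3 − (-309) = 43.7 m north and 280.9 − (305) = -24.1 m east.
Residual distance = √(43.7² + (-24.1)²) = 49.9 m.

50 m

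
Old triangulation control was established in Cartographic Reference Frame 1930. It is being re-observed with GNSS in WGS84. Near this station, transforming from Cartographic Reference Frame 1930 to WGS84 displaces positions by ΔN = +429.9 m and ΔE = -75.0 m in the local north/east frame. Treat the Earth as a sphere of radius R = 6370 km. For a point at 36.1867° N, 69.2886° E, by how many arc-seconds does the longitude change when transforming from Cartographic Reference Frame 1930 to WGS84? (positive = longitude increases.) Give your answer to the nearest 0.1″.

Δλ = -3.0″

At latitude 36.1867°, cos φ = 0.807097.
One radian of longitude at latitude φ spans R cos φ, so Δλ = ΔE / (R cos φ) = -75.0 / (6370000 × 0.807097) = -1.4588e-05 rad = -3.009″.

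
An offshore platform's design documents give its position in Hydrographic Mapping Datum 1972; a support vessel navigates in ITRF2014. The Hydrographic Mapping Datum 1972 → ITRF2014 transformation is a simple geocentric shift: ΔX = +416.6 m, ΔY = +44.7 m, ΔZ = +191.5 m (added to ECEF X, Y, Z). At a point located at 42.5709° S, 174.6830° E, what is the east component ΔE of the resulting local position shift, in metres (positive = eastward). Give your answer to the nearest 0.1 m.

ΔE = -83.1 m

At φ = -42.5709°, λ = 174.6830°: sin φ = -0.676502, cos φ = 0.736441, sin λ = 0.092666, cos λ = -0.995697.
ΔE = −sin λ·ΔX + cos λ·ΔY = −(0.092666)·(416.6) + (-0.995697)·(44.7) = -83.11 m.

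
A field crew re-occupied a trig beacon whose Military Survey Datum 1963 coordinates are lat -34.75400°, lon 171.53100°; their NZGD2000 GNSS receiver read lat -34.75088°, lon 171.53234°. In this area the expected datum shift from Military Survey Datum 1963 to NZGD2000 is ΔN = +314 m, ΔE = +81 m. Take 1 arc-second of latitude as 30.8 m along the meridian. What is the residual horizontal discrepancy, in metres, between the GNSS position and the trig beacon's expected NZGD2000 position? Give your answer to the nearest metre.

Observed coordinate differences: Δφ = +0.00312°, Δλ = +0.00134°.
Converting to metres (1° lat = 110880 m, cos φ = 0.821607): observed ΔN = 345.9 m, observed ΔE = 122.1 m.
Subtracting the expected shift leaves a residual of 345.9 − (314) = 31.9 m north and 122.1 − (81) = 41.1 m east.
Residual distance = √(31.9² + 41.1²) = 52.0 m.

52 m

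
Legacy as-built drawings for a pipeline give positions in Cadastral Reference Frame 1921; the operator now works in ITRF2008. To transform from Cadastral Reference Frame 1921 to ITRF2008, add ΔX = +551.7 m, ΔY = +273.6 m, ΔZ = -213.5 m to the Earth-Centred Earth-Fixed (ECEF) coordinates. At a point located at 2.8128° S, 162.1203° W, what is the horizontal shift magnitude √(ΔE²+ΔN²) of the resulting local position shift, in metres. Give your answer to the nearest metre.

260 m

The local east axis at (φ, λ) is (−sin λ, cos λ, 0), so ΔE = −sin(-162.1203°)·551.7 + cos(-162.1203°)·273.6 = -91.00 m.
The local north axis is (−sin φ cos λ, −sin φ sin λ, cos φ), giving ΔN = -25.766 − 4.122 − 213.243 = -243.13 m.
Horizontal magnitude = √(ΔE² + ΔN²) = √((-91.00)² + (-243.13)²) = 259.60 m.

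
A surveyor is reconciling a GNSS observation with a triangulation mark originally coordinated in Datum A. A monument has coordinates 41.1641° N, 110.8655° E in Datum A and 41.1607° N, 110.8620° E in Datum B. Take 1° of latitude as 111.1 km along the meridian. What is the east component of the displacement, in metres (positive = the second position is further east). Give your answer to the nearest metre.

Δφ = 41.1607° − 41.1641° = -0.0034°; Δλ = 110.8620° − 110.8655° = -0.0035°.
ΔN = Δφ × 111100 = -377.7 m; ΔE = Δλ × 111100 × cos(41.1641°) = -0.0035 × 111100 × 0.752827 = -292.7 m.

ΔE = -293 m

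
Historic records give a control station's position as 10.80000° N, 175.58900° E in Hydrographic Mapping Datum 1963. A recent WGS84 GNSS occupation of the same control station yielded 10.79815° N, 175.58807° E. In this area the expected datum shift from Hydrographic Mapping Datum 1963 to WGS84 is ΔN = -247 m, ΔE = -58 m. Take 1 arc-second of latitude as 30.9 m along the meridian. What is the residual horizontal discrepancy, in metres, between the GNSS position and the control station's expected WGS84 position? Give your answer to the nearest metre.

60 m

Observed coordinate differences: Δφ = -0.00185°, Δλ = -0.00093°.
Converting to metres (1° lat = 111240 m, cos φ = 0.982287): observed ΔN = -205.8 m, observed ΔE = -101.6 m.
Subtracting the expected shift leaves a residual of -205.8 − (-247) = 41.2 m north and -101.6 − (-58) = -43.6 m east.
Residual distance = √(41.2² + (-43.6)²) = 60.0 m.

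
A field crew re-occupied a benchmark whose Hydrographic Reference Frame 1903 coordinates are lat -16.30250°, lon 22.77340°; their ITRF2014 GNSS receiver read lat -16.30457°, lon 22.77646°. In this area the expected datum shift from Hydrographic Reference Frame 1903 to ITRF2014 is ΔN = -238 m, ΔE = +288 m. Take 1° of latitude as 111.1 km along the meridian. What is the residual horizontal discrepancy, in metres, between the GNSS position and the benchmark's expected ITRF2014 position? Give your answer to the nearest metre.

Observed coordinate differences: Δφ = -0.00207°, Δλ = +0.00306°.
Converting to metres (1° lat = 111100 m, cos φ = 0.959793): observed ΔN = -230.0 m, observed ΔE = 326.3 m.
Subtracting the expected shift leaves a residual of -230.0 − (-238) = 8.0 m north and 326.3 − (288) = 38.3 m east.
Residual distance = √(8.0² + 38.3²) = 39.1 m.

39 m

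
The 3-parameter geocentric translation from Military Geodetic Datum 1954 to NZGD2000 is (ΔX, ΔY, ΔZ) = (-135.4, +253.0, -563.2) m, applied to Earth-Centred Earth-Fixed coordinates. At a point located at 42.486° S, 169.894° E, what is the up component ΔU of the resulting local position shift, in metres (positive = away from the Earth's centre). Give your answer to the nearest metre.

ΔU = 511 m

The local up (radial) axis is (cos φ cos λ, cos φ sin λ, sin φ), giving ΔU = 98.301 + 32.738 + 380.391 = 511.43 m.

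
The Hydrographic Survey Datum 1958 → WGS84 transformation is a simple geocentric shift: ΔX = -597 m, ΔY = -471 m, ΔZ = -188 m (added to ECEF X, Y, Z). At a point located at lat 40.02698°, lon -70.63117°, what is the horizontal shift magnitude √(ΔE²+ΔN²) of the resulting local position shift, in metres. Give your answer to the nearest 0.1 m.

The local east axis at (φ, λ) is (−sin λ, cos λ, 0), so ΔE = −sin(-70.63117°)·(-597) + cos(-70.63117°)·(-471) = -719.42 m.
The local north axis is (−sin φ cos λ, −sin φ sin λ, cos φ), giving ΔN = 127.339 − 285.778 − 143.959 = -302.40 m.
Horizontal magnitude = √(ΔE² + ΔN²) = √((-719.42)² + (-302.40)²) = 780.39 m.

780.4 m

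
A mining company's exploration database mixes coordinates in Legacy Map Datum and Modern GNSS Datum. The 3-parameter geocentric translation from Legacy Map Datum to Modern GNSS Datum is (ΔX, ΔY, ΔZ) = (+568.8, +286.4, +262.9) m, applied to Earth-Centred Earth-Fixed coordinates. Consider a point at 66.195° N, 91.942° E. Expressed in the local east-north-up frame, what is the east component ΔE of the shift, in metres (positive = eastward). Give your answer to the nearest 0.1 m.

ΔE = -578.2 m

The local east axis at (φ, λ) is (−sin λ, cos λ, 0), so ΔE = −sin(91.942°)·568.8 + cos(91.942°)·286.4 = -578.18 m.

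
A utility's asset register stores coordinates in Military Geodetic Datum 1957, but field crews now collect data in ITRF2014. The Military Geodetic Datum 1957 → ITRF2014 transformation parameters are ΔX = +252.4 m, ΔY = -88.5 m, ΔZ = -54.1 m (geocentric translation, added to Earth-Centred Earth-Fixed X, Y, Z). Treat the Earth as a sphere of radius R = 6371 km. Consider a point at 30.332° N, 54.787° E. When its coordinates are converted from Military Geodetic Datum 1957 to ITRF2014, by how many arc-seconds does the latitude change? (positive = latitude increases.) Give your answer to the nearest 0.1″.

sin φ = 0.505010, cos φ = 0.863114, sin λ = 0.817014, cos λ = 0.576618.
North component: ΔN = −sin φ cos λ·ΔX − sin φ sin λ·ΔY + cos φ·ΔZ = −(0.505010)(0.576618)(252.4) − (0.505010)(0.817014)(-88.5) + (0.863114)(-54.1) = -83.68 m.
1° of latitude spans πR/180 = 111195 m, so Δφ = -83.68 / 111195 × 3600 = -2.709″.

Δφ = -2.7″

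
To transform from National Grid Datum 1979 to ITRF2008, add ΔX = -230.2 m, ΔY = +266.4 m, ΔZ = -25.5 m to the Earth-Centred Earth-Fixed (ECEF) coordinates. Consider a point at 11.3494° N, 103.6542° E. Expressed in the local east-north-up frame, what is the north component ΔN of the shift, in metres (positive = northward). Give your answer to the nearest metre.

At φ = 11.3494°, λ = 103.6542°: sin φ = 0.196792, cos φ = 0.980445, sin λ = 0.971738, cos λ = -0.236061.
ΔN = −sin φ cos λ·ΔX − sin φ sin λ·ΔY + cos φ·ΔZ = −(0.196792)(-0.236061)(-230.2) − (0.196792)(0.971738)(266.4) + (0.980445)(-25.5) = -86.64 m.

ΔN = -87 m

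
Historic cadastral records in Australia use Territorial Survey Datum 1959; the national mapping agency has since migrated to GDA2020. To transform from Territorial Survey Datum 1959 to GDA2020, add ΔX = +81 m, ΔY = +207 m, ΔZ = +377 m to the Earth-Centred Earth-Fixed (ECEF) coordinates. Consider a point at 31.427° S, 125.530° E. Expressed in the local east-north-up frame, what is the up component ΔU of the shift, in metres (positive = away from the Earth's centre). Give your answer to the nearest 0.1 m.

The local up (radial) axis is (cos φ cos λ, cos φ sin λ, sin φ), giving ΔU = -40.166 + 143.747 − 196.572 = -92.99 m.

ΔU = -93.0 m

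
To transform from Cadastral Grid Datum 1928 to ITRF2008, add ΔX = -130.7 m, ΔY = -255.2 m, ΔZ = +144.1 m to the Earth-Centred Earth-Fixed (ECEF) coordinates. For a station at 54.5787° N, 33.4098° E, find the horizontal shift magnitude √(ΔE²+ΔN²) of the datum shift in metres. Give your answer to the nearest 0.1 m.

319.7 m

At φ = 54.5787°, λ = 33.4098°: sin φ = 0.814912, cos φ = 0.579584, sin λ = 0.550624, cos λ = 0.834754.
ΔE = −sin λ·ΔX + cos λ·ΔY = −(0.550624)·(-130.7) + (0.834754)·(-255.2) = -141.06 m.
ΔN = −sin φ cos λ·ΔX − sin φ sin λ·ΔY + cos φ·ΔZ = −(0.814912)(0.834754)(-130.7) − (0.814912)(0.550624)(-255.2) + (0.579584)(144.1) = 286.94 m.
Horizontal magnitude = √(ΔE² + ΔN²) = √((-141.06)² + 286.94²) = 319.74 m.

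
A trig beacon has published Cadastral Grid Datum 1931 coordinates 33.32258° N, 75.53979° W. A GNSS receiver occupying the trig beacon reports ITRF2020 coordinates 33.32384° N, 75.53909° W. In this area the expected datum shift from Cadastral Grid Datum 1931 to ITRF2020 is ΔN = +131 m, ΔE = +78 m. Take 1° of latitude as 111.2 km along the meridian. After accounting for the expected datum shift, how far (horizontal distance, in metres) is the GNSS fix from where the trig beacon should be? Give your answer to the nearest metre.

16 m

Observed coordinate differences: Δφ = +0.00126°, Δλ = +0.00070°.
Converting to metres (1° lat = 111200 m, cos φ = 0.835591): observed ΔN = 140.1 m, observed ΔE = 65.0 m.
Subtracting the expected shift leaves a residual of 140.1 − (131) = 9.1 m north and 65.0 − (78) = -13.0 m east.
Residual distance = √(9.1² + (-13.0)²) = 15.8 m.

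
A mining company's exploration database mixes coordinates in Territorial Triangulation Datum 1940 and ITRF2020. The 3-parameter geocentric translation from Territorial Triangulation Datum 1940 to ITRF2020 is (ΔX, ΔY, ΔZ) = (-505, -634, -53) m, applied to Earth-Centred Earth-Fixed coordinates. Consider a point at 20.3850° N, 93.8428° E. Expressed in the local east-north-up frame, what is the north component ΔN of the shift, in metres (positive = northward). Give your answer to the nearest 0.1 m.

At φ = 20.3850°, λ = 93.8428°: sin φ = 0.348327, cos φ = 0.937373, sin λ = 0.997752, cos λ = -0.067019.
ΔN = −sin φ cos λ·ΔX − sin φ sin λ·ΔY + cos φ·ΔZ = −(0.348327)(-0.067019)(-505) − (0.348327)(0.997752)(-634) + (0.937373)(-53) = 158.87 m.

ΔN = 158.9 m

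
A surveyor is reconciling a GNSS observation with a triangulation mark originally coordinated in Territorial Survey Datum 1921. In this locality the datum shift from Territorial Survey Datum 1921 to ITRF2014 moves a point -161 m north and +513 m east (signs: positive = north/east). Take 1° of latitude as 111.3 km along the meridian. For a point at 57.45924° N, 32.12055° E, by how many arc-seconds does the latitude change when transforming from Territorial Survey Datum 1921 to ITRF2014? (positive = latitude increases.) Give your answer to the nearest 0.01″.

1° of latitude = 111.3 km, so Δφ = -161.0 / 111300 = -0.0014465° = -5.208″.

Δφ = -5.21″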